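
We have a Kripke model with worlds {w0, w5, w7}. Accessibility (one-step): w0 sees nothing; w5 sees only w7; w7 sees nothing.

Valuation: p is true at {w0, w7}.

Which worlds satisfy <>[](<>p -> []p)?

{w5}

w0: no successors, so <>[](<>p -> []p) fails. ✗
w5: successors {w7}; [](<>p -> []p) there: w7:T. ✓
w7: no successors, so <>[](<>p -> []p) fails. ✗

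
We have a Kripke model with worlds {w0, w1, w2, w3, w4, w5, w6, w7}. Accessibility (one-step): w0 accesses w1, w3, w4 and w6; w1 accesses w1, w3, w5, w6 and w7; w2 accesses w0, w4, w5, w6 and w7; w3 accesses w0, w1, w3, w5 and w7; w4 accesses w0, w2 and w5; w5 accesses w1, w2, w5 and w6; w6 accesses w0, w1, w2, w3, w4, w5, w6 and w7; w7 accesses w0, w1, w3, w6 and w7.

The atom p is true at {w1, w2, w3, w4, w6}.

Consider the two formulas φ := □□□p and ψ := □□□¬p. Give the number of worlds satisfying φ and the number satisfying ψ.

For □□□p:
w0: successors {w1, w3, w4, w6}; □□p there: w1:F, w3:F, w4:F, w6:F. ✗
w1: successors {w1, w3, w5, w6, w7}; □□p there: w1:F, w3:F, w5:F, w6:F, w7:F. ✗
w2: successors {w0, w4, w5, w6, w7}; □□p there: w0:F, w4:F, w5:F, w6:F, w7:F. ✗
w3: successors {w0, w1, w3, w5, w7}; □□p there: w0:F, w1:F, w3:F, w5:F, w7:F. ✗
w4: successors {w0, w2, w5}; □□p there: w0:F, w2:F, w5:F. ✗
w5: successors {w1, w2, w5, w6}; □□p there: w1:F, w2:F, w5:F, w6:F. ✗
w6: successors {w0, w1, w2, w3, w4, w5, w6, w7}; □□p there: w0:F, w1:F, w2:F, w3:F, w4:F, w5:F, w6:F, w7:F. ✗
w7: successors {w0, w1, w3, w6, w7}; □□p there: w0:F, w1:F, w3:F, w6:F, w7:F. ✗
— 0 worlds.
For □□□¬p:
w0: successors {w1, w3, w4, w6}; □□¬p there: w1:F, w3:F, w4:F, w6:F. ✗
w1: successors {w1, w3, w5, w6, w7}; □□¬p there: w1:F, w3:F, w5:F, w6:F, w7:F. ✗
w2: successors {w0, w4, w5, w6, w7}; □□¬p there: w0:F, w4:F, w5:F, w6:F, w7:F. ✗
w3: successors {w0, w1, w3, w5, w7}; □□¬p there: w0:F, w1:F, w3:F, w5:F, w7:F. ✗
w4: successors {w0, w2, w5}; □□¬p there: w0:F, w2:F, w5:F. ✗
w5: successors {w1, w2, w5, w6}; □□¬p there: w1:F, w2:F, w5:F, w6:F. ✗
w6: successors {w0, w1, w2, w3, w4, w5, w6, w7}; □□¬p there: w0:F, w1:F, w2:F, w3:F, w4:F, w5:F, w6:F, w7:F. ✗
w7: successors {w0, w1, w3, w6, w7}; □□¬p there: w0:F, w1:F, w3:F, w6:F, w7:F. ✗
— 0 worlds.

0 and 0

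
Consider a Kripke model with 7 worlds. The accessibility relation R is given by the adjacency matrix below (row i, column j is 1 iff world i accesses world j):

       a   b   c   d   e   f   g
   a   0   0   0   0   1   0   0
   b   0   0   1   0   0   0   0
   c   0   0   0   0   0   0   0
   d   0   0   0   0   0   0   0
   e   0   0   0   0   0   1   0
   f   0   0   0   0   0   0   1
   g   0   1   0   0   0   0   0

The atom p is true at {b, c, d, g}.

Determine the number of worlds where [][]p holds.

a: successors {e}; []p there: e:F. ✗
b: successors {c}; []p there: c:T. ✓
c: no successors, so [][]p holds vacuously. ✓
d: no successors, so [][]p holds vacuously. ✓
e: successors {f}; []p there: f:T. ✓
f: successors {g}; []p there: g:T. ✓
g: successors {b}; []p there: b:T. ✓
Satisfying worlds: {b, c, d, e, f, g}.

6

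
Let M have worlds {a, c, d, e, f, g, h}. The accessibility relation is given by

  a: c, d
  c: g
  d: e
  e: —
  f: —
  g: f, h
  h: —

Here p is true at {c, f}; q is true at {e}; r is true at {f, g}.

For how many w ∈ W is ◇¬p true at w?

a: successors {c, d}; ¬p there: c:F, d:T. ✓
c: successors {g}; ¬p there: g:T. ✓
d: successors {e}; ¬p there: e:T. ✓
e: no successors, so ◇¬p fails. ✗
f: no successors, so ◇¬p fails. ✗
g: successors {f, h}; ¬p there: f:F, h:T. ✓
h: no successors, so ◇¬p fails. ✗
Satisfying worlds: {a, c, d, g}.

4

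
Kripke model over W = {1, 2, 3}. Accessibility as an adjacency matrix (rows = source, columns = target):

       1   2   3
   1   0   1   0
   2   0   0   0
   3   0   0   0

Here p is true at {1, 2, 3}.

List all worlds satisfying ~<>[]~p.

1: <>[]~p is T. ✗
2: <>[]~p is F. ✓
3: <>[]~p is F. ✓

{2, 3}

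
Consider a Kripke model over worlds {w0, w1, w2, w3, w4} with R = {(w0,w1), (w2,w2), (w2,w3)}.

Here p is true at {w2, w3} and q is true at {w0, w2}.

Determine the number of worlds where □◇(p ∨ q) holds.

w0: successors {w1}; ◇(p ∨ q) there: w1:F. ✗
w1: no successors, so □◇(p ∨ q) holds vacuously. ✓
w2: successors {w2, w3}; ◇(p ∨ q) there: w2:T, w3:F. ✗
w3: no successors, so □◇(p ∨ q) holds vacuously. ✓
w4: no successors, so □◇(p ∨ q) holds vacuously. ✓
Satisfying worlds: {w1, w3, w4}.

3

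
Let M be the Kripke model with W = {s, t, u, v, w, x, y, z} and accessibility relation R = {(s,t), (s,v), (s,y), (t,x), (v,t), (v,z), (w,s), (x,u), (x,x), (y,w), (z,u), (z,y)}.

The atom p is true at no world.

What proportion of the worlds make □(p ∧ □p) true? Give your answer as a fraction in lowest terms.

s: successors {t, v, y}; p ∧ □p there: t:F, v:F, y:F. ✗
t: successors {x}; p ∧ □p there: x:F. ✗
u: no successors, so □(p ∧ □p) holds vacuously. ✓
v: successors {t, z}; p ∧ □p there: t:F, z:F. ✗
w: successors {s}; p ∧ □p there: s:F. ✗
x: successors {u, x}; p ∧ □p there: u:F, x:F. ✗
y: successors {w}; p ∧ □p there: w:F. ✗
z: successors {u, y}; p ∧ □p there: u:F, y:F. ✗
That's 1 of 8 worlds, so 1/8.

1/8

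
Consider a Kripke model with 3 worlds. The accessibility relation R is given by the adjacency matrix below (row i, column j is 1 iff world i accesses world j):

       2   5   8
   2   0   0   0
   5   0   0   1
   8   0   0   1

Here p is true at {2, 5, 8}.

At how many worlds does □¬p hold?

1

2: no successors, so □¬p holds vacuously. ✓
5: successors {8}; ¬p there: 8:F. ✗
8: successors {8}; ¬p there: 8:F. ✗
Satisfying worlds: {2}.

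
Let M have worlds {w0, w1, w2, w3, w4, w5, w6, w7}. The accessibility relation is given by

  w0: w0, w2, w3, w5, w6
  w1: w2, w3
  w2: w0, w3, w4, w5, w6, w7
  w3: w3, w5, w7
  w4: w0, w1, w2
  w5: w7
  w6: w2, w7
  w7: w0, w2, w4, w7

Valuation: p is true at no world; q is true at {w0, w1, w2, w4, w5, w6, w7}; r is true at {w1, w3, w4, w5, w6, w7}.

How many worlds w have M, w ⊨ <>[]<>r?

8

w0: successors {w0, w2, w3, w5, w6}; []<>r there: w0:T, w2:T, w3:T, w5:T, w6:T. ✓
w1: successors {w2, w3}; []<>r there: w2:T, w3:T. ✓
w2: successors {w0, w3, w4, w5, w6, w7}; []<>r there: w0:T, w3:T, w4:T, w5:T, w6:T, w7:T. ✓
w3: successors {w3, w5, w7}; []<>r there: w3:T, w5:T, w7:T. ✓
w4: successors {w0, w1, w2}; []<>r there: w0:T, w1:T, w2:T. ✓
w5: successors {w7}; []<>r there: w7:T. ✓
w6: successors {w2, w7}; []<>r there: w2:T, w7:T. ✓
w7: successors {w0, w2, w4, w7}; []<>r there: w0:T, w2:T, w4:T, w7:T. ✓
Satisfying worlds: {w0, w1, w2, w3, w4, w5, w6, w7}.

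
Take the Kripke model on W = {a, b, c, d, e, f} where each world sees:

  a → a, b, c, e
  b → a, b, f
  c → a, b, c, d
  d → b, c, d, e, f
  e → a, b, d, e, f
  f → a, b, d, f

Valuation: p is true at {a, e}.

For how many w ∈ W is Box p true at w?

a: successors {a, b, c, e}; p there: a:T, b:F, c:F, e:T. ✗
b: successors {a, b, f}; p there: a:T, b:F, f:F. ✗
c: successors {a, b, c, d}; p there: a:T, b:F, c:F, d:F. ✗
d: successors {b, c, d, e, f}; p there: b:F, c:F, d:F, e:T, f:F. ✗
e: successors {a, b, d, e, f}; p there: a:T, b:F, d:F, e:T, f:F. ✗
f: successors {a, b, d, f}; p there: a:T, b:F, d:F, f:F. ✗
Satisfying worlds: ∅.

0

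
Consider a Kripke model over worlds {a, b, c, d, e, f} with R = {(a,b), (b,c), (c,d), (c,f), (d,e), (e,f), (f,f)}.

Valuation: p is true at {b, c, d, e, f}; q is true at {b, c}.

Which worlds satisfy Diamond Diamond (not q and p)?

{b, c, d, e, f}

a: successors {b}; Diamond (not q and p) there: b:F. ✗
b: successors {c}; Diamond (not q and p) there: c:T. ✓
c: successors {d, f}; Diamond (not q and p) there: d:T, f:T. ✓
d: successors {e}; Diamond (not q and p) there: e:T. ✓
e: successors {f}; Diamond (not q and p) there: f:T. ✓
f: successors {f}; Diamond (not q and p) there: f:T. ✓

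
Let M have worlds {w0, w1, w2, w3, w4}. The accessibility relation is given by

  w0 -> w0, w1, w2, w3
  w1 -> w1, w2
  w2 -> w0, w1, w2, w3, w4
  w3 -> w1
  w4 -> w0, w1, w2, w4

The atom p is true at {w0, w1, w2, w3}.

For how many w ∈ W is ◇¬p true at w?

2

w0: successors {w0, w1, w2, w3}; ¬p there: w0:F, w1:F, w2:F, w3:F. ✗
w1: successors {w1, w2}; ¬p there: w1:F, w2:F. ✗
w2: successors {w0, w1, w2, w3, w4}; ¬p there: w0:F, w1:F, w2:F, w3:F, w4:T. ✓
w3: successors {w1}; ¬p there: w1:F. ✗
w4: successors {w0, w1, w2, w4}; ¬p there: w0:F, w1:F, w2:F, w4:T. ✓
Satisfying worlds: {w2, w4}.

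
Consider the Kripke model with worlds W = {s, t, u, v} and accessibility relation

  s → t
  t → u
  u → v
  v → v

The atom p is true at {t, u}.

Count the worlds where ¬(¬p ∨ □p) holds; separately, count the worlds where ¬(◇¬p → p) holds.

For ¬(¬p ∨ □p):
s: ¬p ∨ □p is T. ✗
t: ¬p ∨ □p is T. ✗
u: ¬p ∨ □p is F. ✓
v: ¬p ∨ □p is T. ✗
— 1 world.
For ¬(◇¬p → p):
s: ◇¬p → p is T. ✗
t: ◇¬p → p is T. ✗
u: ◇¬p → p is T. ✗
v: ◇¬p → p is F. ✓
— 1 world.

1 and 1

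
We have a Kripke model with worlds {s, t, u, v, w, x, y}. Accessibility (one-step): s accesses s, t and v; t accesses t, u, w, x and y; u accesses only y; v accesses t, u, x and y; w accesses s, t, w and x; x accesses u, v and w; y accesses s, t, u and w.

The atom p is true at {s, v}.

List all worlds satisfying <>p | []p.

{s, w, x, y}

s: <>p is T, []p is F. ✓
t: <>p is F, []p is F. ✗
u: <>p is F, []p is F. ✗
v: <>p is F, []p is F. ✗
w: <>p is T, []p is F. ✓
x: <>p is T, []p is F. ✓
y: <>p is T, []p is F. ✓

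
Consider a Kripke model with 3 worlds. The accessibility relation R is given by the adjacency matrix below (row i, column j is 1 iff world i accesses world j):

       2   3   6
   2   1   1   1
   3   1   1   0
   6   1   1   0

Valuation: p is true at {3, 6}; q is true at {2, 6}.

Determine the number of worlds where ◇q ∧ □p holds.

0

2: ◇q is T, □p is F. ✗
3: ◇q is T, □p is F. ✗
6: ◇q is T, □p is F. ✗
Satisfying worlds: ∅.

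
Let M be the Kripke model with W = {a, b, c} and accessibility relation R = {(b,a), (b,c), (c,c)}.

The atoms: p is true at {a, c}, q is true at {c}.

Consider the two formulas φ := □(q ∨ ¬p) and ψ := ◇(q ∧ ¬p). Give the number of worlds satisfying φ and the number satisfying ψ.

2 and 0

For □(q ∨ ¬p):
a: no successors, so □(q ∨ ¬p) holds vacuously. ✓
b: successors {a, c}; q ∨ ¬p there: a:F, c:T. ✗
c: successors {c}; q ∨ ¬p there: c:T. ✓
— 2 worlds.
For ◇(q ∧ ¬p):
a: no successors, so ◇(q ∧ ¬p) fails. ✗
b: successors {a, c}; q ∧ ¬p there: a:F, c:F. ✗
c: successors {c}; q ∧ ¬p there: c:F. ✗
— 0 worlds.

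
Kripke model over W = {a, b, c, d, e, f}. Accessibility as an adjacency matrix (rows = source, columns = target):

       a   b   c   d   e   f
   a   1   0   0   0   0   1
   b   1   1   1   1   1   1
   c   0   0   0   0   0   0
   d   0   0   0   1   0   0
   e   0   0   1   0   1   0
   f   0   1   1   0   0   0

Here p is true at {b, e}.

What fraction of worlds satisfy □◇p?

a: successors {a, f}; ◇p there: a:F, f:T. ✗
b: successors {a, b, c, d, e, f}; ◇p there: a:F, b:T, c:F, d:F, e:T, f:T. ✗
c: no successors, so □◇p holds vacuously. ✓
d: successors {d}; ◇p there: d:F. ✗
e: successors {c, e}; ◇p there: c:F, e:T. ✗
f: successors {b, c}; ◇p there: b:T, c:F. ✗
That's 1 of 6 worlds, so 1/6.

1/6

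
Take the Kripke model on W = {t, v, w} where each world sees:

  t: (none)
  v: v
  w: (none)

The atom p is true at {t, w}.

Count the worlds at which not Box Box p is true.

1

t: Box Box p is T. ✗
v: Box Box p is F. ✓
w: Box Box p is T. ✗
Satisfying worlds: {v}.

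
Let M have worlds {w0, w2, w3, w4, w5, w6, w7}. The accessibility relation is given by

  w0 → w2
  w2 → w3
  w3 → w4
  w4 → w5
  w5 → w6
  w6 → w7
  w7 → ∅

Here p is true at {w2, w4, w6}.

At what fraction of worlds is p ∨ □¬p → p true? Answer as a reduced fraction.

6/7

w0: p ∨ □¬p is F, p is F. ✓
w2: p ∨ □¬p is T, p is T. ✓
w3: p ∨ □¬p is F, p is F. ✓
w4: p ∨ □¬p is T, p is T. ✓
w5: p ∨ □¬p is F, p is F. ✓
w6: p ∨ □¬p is T, p is T. ✓
w7: p ∨ □¬p is T, p is F. ✗
That's 6 of 7 worlds, so 6/7.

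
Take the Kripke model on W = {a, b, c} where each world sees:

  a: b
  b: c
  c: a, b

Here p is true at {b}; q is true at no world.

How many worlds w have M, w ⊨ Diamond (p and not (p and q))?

a: successors {b}; p and not (p and q) there: b:T. ✓
b: successors {c}; p and not (p and q) there: c:F. ✗
c: successors {a, b}; p and not (p and q) there: a:F, b:T. ✓
Satisfying worlds: {a, c}.

2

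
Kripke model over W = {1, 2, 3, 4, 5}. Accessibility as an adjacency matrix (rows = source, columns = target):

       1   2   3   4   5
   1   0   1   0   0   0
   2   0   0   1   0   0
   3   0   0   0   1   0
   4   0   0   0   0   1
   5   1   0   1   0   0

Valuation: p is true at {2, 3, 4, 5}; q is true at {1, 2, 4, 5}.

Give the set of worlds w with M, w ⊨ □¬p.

1: successors {2}; ¬p there: 2:F. ✗
2: successors {3}; ¬p there: 3:F. ✗
3: successors {4}; ¬p there: 4:F. ✗
4: successors {5}; ¬p there: 5:F. ✗
5: successors {1, 3}; ¬p there: 1:T, 3:F. ✗

∅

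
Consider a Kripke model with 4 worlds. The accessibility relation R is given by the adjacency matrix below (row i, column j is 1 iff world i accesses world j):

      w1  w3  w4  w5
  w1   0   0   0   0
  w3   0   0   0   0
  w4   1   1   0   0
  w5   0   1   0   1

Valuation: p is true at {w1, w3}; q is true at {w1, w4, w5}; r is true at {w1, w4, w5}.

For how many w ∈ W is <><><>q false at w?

w1: no successors, so <><><>q fails. ✗
w3: no successors, so <><><>q fails. ✗
w4: successors {w1, w3}; <><>q there: w1:F, w3:F. ✗
w5: successors {w3, w5}; <><>q there: w3:F, w5:T. ✓
Satisfying worlds: {w5}.
So <><><>q fails at the other 3 worlds.

3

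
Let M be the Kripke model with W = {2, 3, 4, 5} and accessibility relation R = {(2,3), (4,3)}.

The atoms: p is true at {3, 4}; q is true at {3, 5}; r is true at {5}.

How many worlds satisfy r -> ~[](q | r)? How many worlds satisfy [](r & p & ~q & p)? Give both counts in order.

For r -> ~[](q | r):
2: r is F, ~[](q | r) is F. ✓
3: r is F, ~[](q | r) is F. ✓
4: r is F, ~[](q | r) is F. ✓
5: r is T, ~[](q | r) is F. ✗
— 3 worlds.
For [](r & p & ~q & p):
2: successors {3}; r & p & ~q & p there: 3:F. ✗
3: no successors, so [](r & p & ~q & p) holds vacuously. ✓
4: successors {3}; r & p & ~q & p there: 3:F. ✗
5: no successors, so [](r & p & ~q & p) holds vacuously. ✓
— 2 worlds.

3 and 2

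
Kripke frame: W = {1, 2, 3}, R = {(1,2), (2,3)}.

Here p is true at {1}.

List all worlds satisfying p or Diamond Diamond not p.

{1}

1: p is T, Diamond Diamond not p is T. ✓
2: p is F, Diamond Diamond not p is F. ✗
3: p is F, Diamond Diamond not p is F. ✗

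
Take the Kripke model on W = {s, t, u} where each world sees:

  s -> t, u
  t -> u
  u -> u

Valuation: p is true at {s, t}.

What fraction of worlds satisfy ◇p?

s: successors {t, u}; p there: t:T, u:F. ✓
t: successors {u}; p there: u:F. ✗
u: successors {u}; p there: u:F. ✗
That's 1 of 3 worlds, so 1/3.

1/3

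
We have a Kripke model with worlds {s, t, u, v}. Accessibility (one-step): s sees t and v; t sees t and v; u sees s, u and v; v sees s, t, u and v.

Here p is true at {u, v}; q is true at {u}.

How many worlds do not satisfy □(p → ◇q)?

s: successors {t, v}; p → ◇q there: t:T, v:T. ✓
t: successors {t, v}; p → ◇q there: t:T, v:T. ✓
u: successors {s, u, v}; p → ◇q there: s:T, u:T, v:T. ✓
v: successors {s, t, u, v}; p → ◇q there: s:T, t:T, u:T, v:T. ✓
Satisfying worlds: {s, t, u, v}.
So □(p → ◇q) fails at the other 0 worlds.

0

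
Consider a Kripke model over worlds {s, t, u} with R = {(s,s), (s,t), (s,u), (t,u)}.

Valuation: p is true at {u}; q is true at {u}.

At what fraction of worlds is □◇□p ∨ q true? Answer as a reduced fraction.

1/3

s: □◇□p is F, q is F. ✗
t: □◇□p is F, q is F. ✗
u: □◇□p is T, q is T. ✓
That's 1 of 3 worlds, so 1/3.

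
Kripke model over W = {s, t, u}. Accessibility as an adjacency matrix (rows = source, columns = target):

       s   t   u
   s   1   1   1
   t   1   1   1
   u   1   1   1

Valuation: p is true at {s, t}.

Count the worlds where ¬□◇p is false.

3

s: □◇p is T. ✗
t: □◇p is T. ✗
u: □◇p is T. ✗
Satisfying worlds: ∅.
So ¬□◇p fails at the other 3 worlds.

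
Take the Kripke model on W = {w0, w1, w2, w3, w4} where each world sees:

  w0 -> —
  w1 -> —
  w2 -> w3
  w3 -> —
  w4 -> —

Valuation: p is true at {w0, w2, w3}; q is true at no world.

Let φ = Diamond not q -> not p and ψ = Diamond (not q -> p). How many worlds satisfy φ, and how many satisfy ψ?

For Diamond not q -> not p:
w0: Diamond not q is F, not p is F. ✓
w1: Diamond not q is F, not p is T. ✓
w2: Diamond not q is T, not p is F. ✗
w3: Diamond not q is F, not p is F. ✓
w4: Diamond not q is F, not p is T. ✓
— 4 worlds.
For Diamond (not q -> p):
w0: no successors, so Diamond (not q -> p) fails. ✗
w1: no successors, so Diamond (not q -> p) fails. ✗
w2: successors {w3}; not q -> p there: w3:T. ✓
w3: no successors, so Diamond (not q -> p) fails. ✗
w4: no successors, so Diamond (not q -> p) fails. ✗
— 1 world.

4 and 1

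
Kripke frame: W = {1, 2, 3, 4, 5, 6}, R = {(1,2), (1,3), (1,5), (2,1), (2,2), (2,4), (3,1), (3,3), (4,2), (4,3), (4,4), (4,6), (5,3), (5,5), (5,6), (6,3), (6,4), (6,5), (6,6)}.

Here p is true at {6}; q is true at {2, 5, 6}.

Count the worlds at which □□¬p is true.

1: successors {2, 3, 5}; □¬p there: 2:T, 3:T, 5:F. ✗
2: successors {1, 2, 4}; □¬p there: 1:T, 2:T, 4:F. ✗
3: successors {1, 3}; □¬p there: 1:T, 3:T. ✓
4: successors {2, 3, 4, 6}; □¬p there: 2:T, 3:T, 4:F, 6:F. ✗
5: successors {3, 5, 6}; □¬p there: 3:T, 5:F, 6:F. ✗
6: successors {3, 4, 5, 6}; □¬p there: 3:T, 4:F, 5:F, 6:F. ✗
Satisfying worlds: {3}.

1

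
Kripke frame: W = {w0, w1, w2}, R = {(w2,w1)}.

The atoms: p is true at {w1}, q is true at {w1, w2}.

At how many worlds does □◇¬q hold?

w0: no successors, so □◇¬q holds vacuously. ✓
w1: no successors, so □◇¬q holds vacuously. ✓
w2: successors {w1}; ◇¬q there: w1:F. ✗
Satisfying worlds: {w0, w1}.

2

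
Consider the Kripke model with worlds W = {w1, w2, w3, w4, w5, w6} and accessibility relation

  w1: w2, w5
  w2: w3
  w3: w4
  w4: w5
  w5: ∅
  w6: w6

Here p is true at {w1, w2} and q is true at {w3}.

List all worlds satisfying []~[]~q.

w1: successors {w2, w5}; ~[]~q there: w2:T, w5:F. ✗
w2: successors {w3}; ~[]~q there: w3:F. ✗
w3: successors {w4}; ~[]~q there: w4:F. ✗
w4: successors {w5}; ~[]~q there: w5:F. ✗
w5: no successors, so []~[]~q holds vacuously. ✓
w6: successors {w6}; ~[]~q there: w6:F. ✗

{w5}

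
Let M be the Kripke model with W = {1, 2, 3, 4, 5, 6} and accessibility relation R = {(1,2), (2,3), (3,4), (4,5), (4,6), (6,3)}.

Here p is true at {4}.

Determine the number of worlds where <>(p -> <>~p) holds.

5

1: successors {2}; p -> <>~p there: 2:T. ✓
2: successors {3}; p -> <>~p there: 3:T. ✓
3: successors {4}; p -> <>~p there: 4:T. ✓
4: successors {5, 6}; p -> <>~p there: 5:T, 6:T. ✓
5: no successors, so <>(p -> <>~p) fails. ✗
6: successors {3}; p -> <>~p there: 3:T. ✓
Satisfying worlds: {1, 2, 3, 4, 6}.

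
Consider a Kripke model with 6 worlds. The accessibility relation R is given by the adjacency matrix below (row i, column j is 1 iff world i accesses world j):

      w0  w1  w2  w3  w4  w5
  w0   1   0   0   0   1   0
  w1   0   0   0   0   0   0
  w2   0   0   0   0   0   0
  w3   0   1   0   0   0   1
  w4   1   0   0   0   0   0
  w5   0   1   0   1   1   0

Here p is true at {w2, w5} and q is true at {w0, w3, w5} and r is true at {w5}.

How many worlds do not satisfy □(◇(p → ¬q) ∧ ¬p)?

w0: successors {w0, w4}; ◇(p → ¬q) ∧ ¬p there: w0:T, w4:T. ✓
w1: no successors, so □(◇(p → ¬q) ∧ ¬p) holds vacuously. ✓
w2: no successors, so □(◇(p → ¬q) ∧ ¬p) holds vacuously. ✓
w3: successors {w1, w5}; ◇(p → ¬q) ∧ ¬p there: w1:F, w5:F. ✗
w4: successors {w0}; ◇(p → ¬q) ∧ ¬p there: w0:T. ✓
w5: successors {w1, w3, w4}; ◇(p → ¬q) ∧ ¬p there: w1:F, w3:T, w4:T. ✗
Satisfying worlds: {w0, w1, w2, w4}.
So □(◇(p → ¬q) ∧ ¬p) fails at the other 2 worlds.

2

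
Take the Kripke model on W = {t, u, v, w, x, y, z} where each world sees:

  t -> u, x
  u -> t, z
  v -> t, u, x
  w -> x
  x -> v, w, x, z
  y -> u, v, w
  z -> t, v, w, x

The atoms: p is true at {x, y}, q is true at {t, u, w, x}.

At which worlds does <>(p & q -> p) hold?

t: successors {u, x}; p & q -> p there: u:T, x:T. ✓
u: successors {t, z}; p & q -> p there: t:T, z:T. ✓
v: successors {t, u, x}; p & q -> p there: t:T, u:T, x:T. ✓
w: successors {x}; p & q -> p there: x:T. ✓
x: successors {v, w, x, z}; p & q -> p there: v:T, w:T, x:T, z:T. ✓
y: successors {u, v, w}; p & q -> p there: u:T, v:T, w:T. ✓
z: successors {t, v, w, x}; p & q -> p there: t:T, v:T, w:T, x:T. ✓

{t, u, v, w, x, y, z}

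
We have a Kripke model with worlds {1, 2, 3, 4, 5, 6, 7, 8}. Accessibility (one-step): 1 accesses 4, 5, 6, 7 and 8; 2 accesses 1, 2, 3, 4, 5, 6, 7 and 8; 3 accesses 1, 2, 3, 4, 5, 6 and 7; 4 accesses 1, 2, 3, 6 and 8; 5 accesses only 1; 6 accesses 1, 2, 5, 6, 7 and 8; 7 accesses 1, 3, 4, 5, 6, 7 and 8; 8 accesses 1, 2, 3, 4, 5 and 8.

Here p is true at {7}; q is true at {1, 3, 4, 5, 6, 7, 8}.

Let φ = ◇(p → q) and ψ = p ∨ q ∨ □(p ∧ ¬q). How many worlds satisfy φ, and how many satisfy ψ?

8 and 7

For ◇(p → q):
1: successors {4, 5, 6, 7, 8}; p → q there: 4:T, 5:T, 6:T, 7:T, 8:T. ✓
2: successors {1, 2, 3, 4, 5, 6, 7, 8}; p → q there: 1:T, 2:T, 3:T, 4:T, 5:T, 6:T, 7:T, 8:T. ✓
3: successors {1, 2, 3, 4, 5, 6, 7}; p → q there: 1:T, 2:T, 3:T, 4:T, 5:T, 6:T, 7:T. ✓
4: successors {1, 2, 3, 6, 8}; p → q there: 1:T, 2:T, 3:T, 6:T, 8:T. ✓
5: successors {1}; p → q there: 1:T. ✓
6: successors {1, 2, 5, 6, 7, 8}; p → q there: 1:T, 2:T, 5:T, 6:T, 7:T, 8:T. ✓
7: successors {1, 3, 4, 5, 6, 7, 8}; p → q there: 1:T, 3:T, 4:T, 5:T, 6:T, 7:T, 8:T. ✓
8: successors {1, 2, 3, 4, 5, 8}; p → q there: 1:T, 2:T, 3:T, 4:T, 5:T, 8:T. ✓
— 8 worlds.
For p ∨ q ∨ □(p ∧ ¬q):
1: p ∨ q is T, □(p ∧ ¬q) is F. ✓
2: p ∨ q is F, □(p ∧ ¬q) is F. ✗
3: p ∨ q is T, □(p ∧ ¬q) is F. ✓
4: p ∨ q is T, □(p ∧ ¬q) is F. ✓
5: p ∨ q is T, □(p ∧ ¬q) is F. ✓
6: p ∨ q is T, □(p ∧ ¬q) is F. ✓
7: p ∨ q is T, □(p ∧ ¬q) is F. ✓
8: p ∨ q is T, □(p ∧ ¬q) is F. ✓
— 7 worlds.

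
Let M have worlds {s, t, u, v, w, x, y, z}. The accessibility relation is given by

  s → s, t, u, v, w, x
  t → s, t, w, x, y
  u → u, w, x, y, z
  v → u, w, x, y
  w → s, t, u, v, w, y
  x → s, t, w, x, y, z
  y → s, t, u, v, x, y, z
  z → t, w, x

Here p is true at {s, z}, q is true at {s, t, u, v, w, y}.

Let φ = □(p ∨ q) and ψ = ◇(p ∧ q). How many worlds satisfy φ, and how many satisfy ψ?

For □(p ∨ q):
s: successors {s, t, u, v, w, x}; p ∨ q there: s:T, t:T, u:T, v:T, w:T, x:F. ✗
t: successors {s, t, w, x, y}; p ∨ q there: s:T, t:T, w:T, x:F, y:T. ✗
u: successors {u, w, x, y, z}; p ∨ q there: u:T, w:T, x:F, y:T, z:T. ✗
v: successors {u, w, x, y}; p ∨ q there: u:T, w:T, x:F, y:T. ✗
w: successors {s, t, u, v, w, y}; p ∨ q there: s:T, t:T, u:T, v:T, w:T, y:T. ✓
x: successors {s, t, w, x, y, z}; p ∨ q there: s:T, t:T, w:T, x:F, y:T, z:T. ✗
y: successors {s, t, u, v, x, y, z}; p ∨ q there: s:T, t:T, u:T, v:T, x:F, y:T, z:T. ✗
z: successors {t, w, x}; p ∨ q there: t:T, w:T, x:F. ✗
— 1 world.
For ◇(p ∧ q):
s: successors {s, t, u, v, w, x}; p ∧ q there: s:T, t:F, u:F, v:F, w:F, x:F. ✓
t: successors {s, t, w, x, y}; p ∧ q there: s:T, t:F, w:F, x:F, y:F. ✓
u: successors {u, w, x, y, z}; p ∧ q there: u:F, w:F, x:F, y:F, z:F. ✗
v: successors {u, w, x, y}; p ∧ q there: u:F, w:F, x:F, y:F. ✗
w: successors {s, t, u, v, w, y}; p ∧ q there: s:T, t:F, u:F, v:F, w:F, y:F. ✓
x: successors {s, t, w, x, y, z}; p ∧ q there: s:T, t:F, w:F, x:F, y:F, z:F. ✓
y: successors {s, t, u, v, x, y, z}; p ∧ q there: s:T, t:F, u:F, v:F, x:F, y:F, z:F. ✓
z: successors {t, w, x}; p ∧ q there: t:F, w:F, x:F. ✗
— 5 worlds.

1 and 5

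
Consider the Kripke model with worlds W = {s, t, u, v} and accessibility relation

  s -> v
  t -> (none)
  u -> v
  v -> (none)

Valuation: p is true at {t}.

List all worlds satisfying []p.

{t, v}

s: successors {v}; p there: v:F. ✗
t: no successors, so []p holds vacuously. ✓
u: successors {v}; p there: v:F. ✗
v: no successors, so []p holds vacuously. ✓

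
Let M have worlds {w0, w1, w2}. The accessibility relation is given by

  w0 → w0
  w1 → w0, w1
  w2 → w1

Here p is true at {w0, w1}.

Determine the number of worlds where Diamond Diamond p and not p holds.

w0: Diamond Diamond p is T, not p is F. ✗
w1: Diamond Diamond p is T, not p is F. ✗
w2: Diamond Diamond p is T, not p is T. ✓
Satisfying worlds: {w2}.

1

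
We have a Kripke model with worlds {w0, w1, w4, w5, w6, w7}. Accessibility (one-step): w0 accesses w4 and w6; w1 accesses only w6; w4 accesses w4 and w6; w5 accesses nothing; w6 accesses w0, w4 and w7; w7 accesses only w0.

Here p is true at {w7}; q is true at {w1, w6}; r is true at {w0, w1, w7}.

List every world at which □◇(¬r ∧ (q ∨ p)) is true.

w0: successors {w4, w6}; ◇(¬r ∧ (q ∨ p)) there: w4:T, w6:F. ✗
w1: successors {w6}; ◇(¬r ∧ (q ∨ p)) there: w6:F. ✗
w4: successors {w4, w6}; ◇(¬r ∧ (q ∨ p)) there: w4:T, w6:F. ✗
w5: no successors, so □◇(¬r ∧ (q ∨ p)) holds vacuously. ✓
w6: successors {w0, w4, w7}; ◇(¬r ∧ (q ∨ p)) there: w0:T, w4:T, w7:F. ✗
w7: successors {w0}; ◇(¬r ∧ (q ∨ p)) there: w0:T. ✓

{w5, w7}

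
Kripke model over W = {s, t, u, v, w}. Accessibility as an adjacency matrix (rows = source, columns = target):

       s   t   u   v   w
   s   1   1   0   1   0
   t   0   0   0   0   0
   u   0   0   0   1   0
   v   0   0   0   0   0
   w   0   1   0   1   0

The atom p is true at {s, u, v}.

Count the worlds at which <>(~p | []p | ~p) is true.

3

s: successors {s, t, v}; ~p | []p | ~p there: s:F, t:T, v:T. ✓
t: no successors, so <>(~p | []p | ~p) fails. ✗
u: successors {v}; ~p | []p | ~p there: v:T. ✓
v: no successors, so <>(~p | []p | ~p) fails. ✗
w: successors {t, v}; ~p | []p | ~p there: t:T, v:T. ✓
Satisfying worlds: {s, u, w}.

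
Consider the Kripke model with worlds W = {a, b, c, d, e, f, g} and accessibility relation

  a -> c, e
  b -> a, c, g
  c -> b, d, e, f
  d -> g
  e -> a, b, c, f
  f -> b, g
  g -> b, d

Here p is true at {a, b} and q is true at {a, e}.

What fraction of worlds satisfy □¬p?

2/7

a: successors {c, e}; ¬p there: c:T, e:T. ✓
b: successors {a, c, g}; ¬p there: a:F, c:T, g:T. ✗
c: successors {b, d, e, f}; ¬p there: b:F, d:T, e:T, f:T. ✗
d: successors {g}; ¬p there: g:T. ✓
e: successors {a, b, c, f}; ¬p there: a:F, b:F, c:T, f:T. ✗
f: successors {b, g}; ¬p there: b:F, g:T. ✗
g: successors {b, d}; ¬p there: b:F, d:T. ✗
That's 2 of 7 worlds, so 2/7.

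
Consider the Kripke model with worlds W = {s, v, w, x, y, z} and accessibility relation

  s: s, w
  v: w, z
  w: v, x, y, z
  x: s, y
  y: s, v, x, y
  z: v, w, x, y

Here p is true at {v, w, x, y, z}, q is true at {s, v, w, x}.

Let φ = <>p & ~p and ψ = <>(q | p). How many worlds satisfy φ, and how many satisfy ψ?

For <>p & ~p:
s: <>p is T, ~p is T. ✓
v: <>p is T, ~p is F. ✗
w: <>p is T, ~p is F. ✗
x: <>p is T, ~p is F. ✗
y: <>p is T, ~p is F. ✗
z: <>p is T, ~p is F. ✗
— 1 world.
For <>(q | p):
s: successors {s, w}; q | p there: s:T, w:T. ✓
v: successors {w, z}; q | p there: w:T, z:T. ✓
w: successors {v, x, y, z}; q | p there: v:T, x:T, y:T, z:T. ✓
x: successors {s, y}; q | p there: s:T, y:T. ✓
y: successors {s, v, x, y}; q | p there: s:T, v:T, x:T, y:T. ✓
z: successors {v, w, x, y}; q | p there: v:T, w:T, x:T, y:T. ✓
— 6 worlds.

1 and 6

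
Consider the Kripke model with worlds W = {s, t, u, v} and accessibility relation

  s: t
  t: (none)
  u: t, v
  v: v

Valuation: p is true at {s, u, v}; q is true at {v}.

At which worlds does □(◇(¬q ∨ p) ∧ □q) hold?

{t, v}

s: successors {t}; ◇(¬q ∨ p) ∧ □q there: t:F. ✗
t: no successors, so □(◇(¬q ∨ p) ∧ □q) holds vacuously. ✓
u: successors {t, v}; ◇(¬q ∨ p) ∧ □q there: t:F, v:T. ✗
v: successors {v}; ◇(¬q ∨ p) ∧ □q there: v:T. ✓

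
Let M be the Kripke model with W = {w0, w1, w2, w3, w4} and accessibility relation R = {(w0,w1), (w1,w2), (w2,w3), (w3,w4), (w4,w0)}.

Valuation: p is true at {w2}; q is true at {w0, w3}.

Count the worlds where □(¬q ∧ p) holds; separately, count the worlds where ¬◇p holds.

For □(¬q ∧ p):
w0: successors {w1}; ¬q ∧ p there: w1:F. ✗
w1: successors {w2}; ¬q ∧ p there: w2:T. ✓
w2: successors {w3}; ¬q ∧ p there: w3:F. ✗
w3: successors {w4}; ¬q ∧ p there: w4:F. ✗
w4: successors {w0}; ¬q ∧ p there: w0:F. ✗
— 1 world.
For ¬◇p:
w0: ◇p is F. ✓
w1: ◇p is T. ✗
w2: ◇p is F. ✓
w3: ◇p is F. ✓
w4: ◇p is F. ✓
— 4 worlds.

1 and 4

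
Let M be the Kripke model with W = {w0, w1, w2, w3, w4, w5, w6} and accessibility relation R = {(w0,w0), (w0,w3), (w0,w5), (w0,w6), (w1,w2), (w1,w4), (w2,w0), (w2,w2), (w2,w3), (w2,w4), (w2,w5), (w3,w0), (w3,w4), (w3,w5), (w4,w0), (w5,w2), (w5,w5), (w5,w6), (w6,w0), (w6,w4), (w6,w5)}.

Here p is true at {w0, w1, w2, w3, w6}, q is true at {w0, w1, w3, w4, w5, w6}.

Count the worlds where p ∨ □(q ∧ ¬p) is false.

2

w0: p is T, □(q ∧ ¬p) is F. ✓
w1: p is T, □(q ∧ ¬p) is F. ✓
w2: p is T, □(q ∧ ¬p) is F. ✓
w3: p is T, □(q ∧ ¬p) is F. ✓
w4: p is F, □(q ∧ ¬p) is F. ✗
w5: p is F, □(q ∧ ¬p) is F. ✗
w6: p is T, □(q ∧ ¬p) is F. ✓
Satisfying worlds: {w0, w1, w2, w3, w6}.
So p ∨ □(q ∧ ¬p) fails at the other 2 worlds.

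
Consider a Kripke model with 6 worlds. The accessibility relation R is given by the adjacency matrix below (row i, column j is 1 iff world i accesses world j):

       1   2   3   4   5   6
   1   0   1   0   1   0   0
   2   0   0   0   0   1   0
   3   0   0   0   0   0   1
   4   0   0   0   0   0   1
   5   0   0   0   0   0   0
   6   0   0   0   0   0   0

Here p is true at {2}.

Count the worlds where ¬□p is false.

1: □p is F. ✓
2: □p is F. ✓
3: □p is F. ✓
4: □p is F. ✓
5: □p is T. ✗
6: □p is T. ✗
Satisfying worlds: {1, 2, 3, 4}.
So ¬□p fails at the other 2 worlds.

2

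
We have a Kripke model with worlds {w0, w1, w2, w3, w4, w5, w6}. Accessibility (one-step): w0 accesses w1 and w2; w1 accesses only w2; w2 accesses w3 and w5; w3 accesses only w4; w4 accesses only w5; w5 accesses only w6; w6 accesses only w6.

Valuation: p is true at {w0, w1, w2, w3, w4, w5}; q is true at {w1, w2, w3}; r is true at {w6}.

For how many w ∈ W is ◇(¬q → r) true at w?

5

w0: successors {w1, w2}; ¬q → r there: w1:T, w2:T. ✓
w1: successors {w2}; ¬q → r there: w2:T. ✓
w2: successors {w3, w5}; ¬q → r there: w3:T, w5:F. ✓
w3: successors {w4}; ¬q → r there: w4:F. ✗
w4: successors {w5}; ¬q → r there: w5:F. ✗
w5: successors {w6}; ¬q → r there: w6:T. ✓
w6: successors {w6}; ¬q → r there: w6:T. ✓
Satisfying worlds: {w0, w1, w2, w5, w6}.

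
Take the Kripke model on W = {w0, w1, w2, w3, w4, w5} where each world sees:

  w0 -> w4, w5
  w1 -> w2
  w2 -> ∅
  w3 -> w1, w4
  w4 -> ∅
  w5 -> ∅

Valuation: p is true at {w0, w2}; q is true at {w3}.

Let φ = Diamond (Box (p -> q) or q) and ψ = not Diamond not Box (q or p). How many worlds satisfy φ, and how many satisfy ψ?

3 and 6

For Diamond (Box (p -> q) or q):
w0: successors {w4, w5}; Box (p -> q) or q there: w4:T, w5:T. ✓
w1: successors {w2}; Box (p -> q) or q there: w2:T. ✓
w2: no successors, so Diamond (Box (p -> q) or q) fails. ✗
w3: successors {w1, w4}; Box (p -> q) or q there: w1:F, w4:T. ✓
w4: no successors, so Diamond (Box (p -> q) or q) fails. ✗
w5: no successors, so Diamond (Box (p -> q) or q) fails. ✗
— 3 worlds.
For not Diamond not Box (q or p):
w0: Diamond not Box (q or p) is F. ✓
w1: Diamond not Box (q or p) is F. ✓
w2: Diamond not Box (q or p) is F. ✓
w3: Diamond not Box (q or p) is F. ✓
w4: Diamond not Box (q or p) is F. ✓
w5: Diamond not Box (q or p) is F. ✓
— 6 worlds.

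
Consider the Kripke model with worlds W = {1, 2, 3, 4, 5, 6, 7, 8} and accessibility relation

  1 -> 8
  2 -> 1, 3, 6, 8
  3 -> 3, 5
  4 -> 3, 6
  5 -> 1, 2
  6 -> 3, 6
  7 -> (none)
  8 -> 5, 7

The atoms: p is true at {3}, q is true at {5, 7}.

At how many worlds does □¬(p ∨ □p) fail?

1: successors {8}; ¬(p ∨ □p) there: 8:T. ✓
2: successors {1, 3, 6, 8}; ¬(p ∨ □p) there: 1:T, 3:F, 6:T, 8:T. ✗
3: successors {3, 5}; ¬(p ∨ □p) there: 3:F, 5:T. ✗
4: successors {3, 6}; ¬(p ∨ □p) there: 3:F, 6:T. ✗
5: successors {1, 2}; ¬(p ∨ □p) there: 1:T, 2:T. ✓
6: successors {3, 6}; ¬(p ∨ □p) there: 3:F, 6:T. ✗
7: no successors, so □¬(p ∨ □p) holds vacuously. ✓
8: successors {5, 7}; ¬(p ∨ □p) there: 5:T, 7:F. ✗
Satisfying worlds: {1, 5, 7}.
So □¬(p ∨ □p) fails at the other 5 worlds.

5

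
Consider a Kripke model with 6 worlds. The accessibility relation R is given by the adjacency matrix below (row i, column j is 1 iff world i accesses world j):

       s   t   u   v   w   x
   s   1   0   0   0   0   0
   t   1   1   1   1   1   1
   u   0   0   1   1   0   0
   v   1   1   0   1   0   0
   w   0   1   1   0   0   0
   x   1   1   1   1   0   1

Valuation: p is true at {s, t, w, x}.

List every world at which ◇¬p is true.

{t, u, v, w, x}

s: successors {s}; ¬p there: s:F. ✗
t: successors {s, t, u, v, w, x}; ¬p there: s:F, t:F, u:T, v:T, w:F, x:F. ✓
u: successors {u, v}; ¬p there: u:T, v:T. ✓
v: successors {s, t, v}; ¬p there: s:F, t:F, v:T. ✓
w: successors {t, u}; ¬p there: t:F, u:T. ✓
x: successors {s, t, u, v, x}; ¬p there: s:F, t:F, u:T, v:T, x:F. ✓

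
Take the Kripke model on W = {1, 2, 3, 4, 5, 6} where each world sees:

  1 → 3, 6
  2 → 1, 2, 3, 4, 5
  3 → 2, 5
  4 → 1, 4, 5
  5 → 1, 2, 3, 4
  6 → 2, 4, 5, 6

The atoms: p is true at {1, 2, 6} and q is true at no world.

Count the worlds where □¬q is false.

1: successors {3, 6}; ¬q there: 3:T, 6:T. ✓
2: successors {1, 2, 3, 4, 5}; ¬q there: 1:T, 2:T, 3:T, 4:T, 5:T. ✓
3: successors {2, 5}; ¬q there: 2:T, 5:T. ✓
4: successors {1, 4, 5}; ¬q there: 1:T, 4:T, 5:T. ✓
5: successors {1, 2, 3, 4}; ¬q there: 1:T, 2:T, 3:T, 4:T. ✓
6: successors {2, 4, 5, 6}; ¬q there: 2:T, 4:T, 5:T, 6:T. ✓
Satisfying worlds: {1, 2, 3, 4, 5, 6}.
So □¬q fails at the other 0 worlds.

0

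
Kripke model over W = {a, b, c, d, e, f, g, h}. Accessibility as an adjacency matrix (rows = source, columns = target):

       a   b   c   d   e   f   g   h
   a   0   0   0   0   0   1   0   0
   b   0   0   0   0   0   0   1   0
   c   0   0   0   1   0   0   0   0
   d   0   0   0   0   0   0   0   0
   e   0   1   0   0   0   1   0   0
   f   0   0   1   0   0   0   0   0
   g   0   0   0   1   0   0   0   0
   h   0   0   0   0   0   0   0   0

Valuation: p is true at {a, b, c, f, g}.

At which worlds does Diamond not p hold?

{c, g}

a: successors {f}; not p there: f:F. ✗
b: successors {g}; not p there: g:F. ✗
c: successors {d}; not p there: d:T. ✓
d: no successors, so Diamond not p fails. ✗
e: successors {b, f}; not p there: b:F, f:F. ✗
f: successors {c}; not p there: c:F. ✗
g: successors {d}; not p there: d:T. ✓
h: no successors, so Diamond not p fails. ✗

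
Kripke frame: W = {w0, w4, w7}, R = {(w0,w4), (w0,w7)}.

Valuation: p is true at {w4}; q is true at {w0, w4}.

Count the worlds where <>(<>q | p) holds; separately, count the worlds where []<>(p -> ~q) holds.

1 and 2

For <>(<>q | p):
w0: successors {w4, w7}; <>q | p there: w4:T, w7:F. ✓
w4: no successors, so <>(<>q | p) fails. ✗
w7: no successors, so <>(<>q | p) fails. ✗
— 1 world.
For []<>(p -> ~q):
w0: successors {w4, w7}; <>(p -> ~q) there: w4:F, w7:F. ✗
w4: no successors, so []<>(p -> ~q) holds vacuously. ✓
w7: no successors, so []<>(p -> ~q) holds vacuously. ✓
— 2 worlds.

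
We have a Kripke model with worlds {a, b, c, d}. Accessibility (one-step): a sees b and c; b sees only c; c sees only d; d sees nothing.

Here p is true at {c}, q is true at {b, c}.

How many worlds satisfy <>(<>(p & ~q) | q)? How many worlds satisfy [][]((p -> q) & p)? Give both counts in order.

2 and 2

For <>(<>(p & ~q) | q):
a: successors {b, c}; <>(p & ~q) | q there: b:T, c:T. ✓
b: successors {c}; <>(p & ~q) | q there: c:T. ✓
c: successors {d}; <>(p & ~q) | q there: d:F. ✗
d: no successors, so <>(<>(p & ~q) | q) fails. ✗
— 2 worlds.
For [][]((p -> q) & p):
a: successors {b, c}; []((p -> q) & p) there: b:T, c:F. ✗
b: successors {c}; []((p -> q) & p) there: c:F. ✗
c: successors {d}; []((p -> q) & p) there: d:T. ✓
d: no successors, so [][]((p -> q) & p) holds vacuously. ✓
— 2 worlds.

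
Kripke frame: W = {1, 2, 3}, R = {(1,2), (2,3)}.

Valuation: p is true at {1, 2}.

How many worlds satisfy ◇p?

1

1: successors {2}; p there: 2:T. ✓
2: successors {3}; p there: 3:F. ✗
3: no successors, so ◇p fails. ✗
Satisfying worlds: {1}.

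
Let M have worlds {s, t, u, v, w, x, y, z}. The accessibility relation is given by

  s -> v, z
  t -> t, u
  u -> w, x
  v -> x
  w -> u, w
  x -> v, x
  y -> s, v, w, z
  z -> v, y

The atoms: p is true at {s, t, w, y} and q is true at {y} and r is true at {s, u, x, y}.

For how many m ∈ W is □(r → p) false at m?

5

s: successors {v, z}; r → p there: v:T, z:T. ✓
t: successors {t, u}; r → p there: t:T, u:F. ✗
u: successors {w, x}; r → p there: w:T, x:F. ✗
v: successors {x}; r → p there: x:F. ✗
w: successors {u, w}; r → p there: u:F, w:T. ✗
x: successors {v, x}; r → p there: v:T, x:F. ✗
y: successors {s, v, w, z}; r → p there: s:T, v:T, w:T, z:T. ✓
z: successors {v, y}; r → p there: v:T, y:T. ✓
Satisfying worlds: {s, y, z}.
So □(r → p) fails at the other 5 worlds.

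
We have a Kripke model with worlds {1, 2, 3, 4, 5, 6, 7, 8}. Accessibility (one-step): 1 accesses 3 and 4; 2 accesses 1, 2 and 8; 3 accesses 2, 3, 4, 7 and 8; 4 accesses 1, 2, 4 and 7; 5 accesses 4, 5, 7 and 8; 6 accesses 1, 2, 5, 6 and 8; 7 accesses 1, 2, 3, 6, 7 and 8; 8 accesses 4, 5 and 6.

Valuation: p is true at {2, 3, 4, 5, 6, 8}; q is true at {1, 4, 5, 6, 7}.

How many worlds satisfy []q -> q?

7

1: []q is F, q is T. ✓
2: []q is F, q is F. ✓
3: []q is F, q is F. ✓
4: []q is F, q is T. ✓
5: []q is F, q is T. ✓
6: []q is F, q is T. ✓
7: []q is F, q is T. ✓
8: []q is T, q is F. ✗
Satisfying worlds: {1, 2, 3, 4, 5, 6, 7}.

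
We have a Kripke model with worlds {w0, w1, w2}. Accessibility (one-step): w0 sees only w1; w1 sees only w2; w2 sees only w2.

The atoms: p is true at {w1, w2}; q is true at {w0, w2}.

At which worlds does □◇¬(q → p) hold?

w0: successors {w1}; ◇¬(q → p) there: w1:F. ✗
w1: successors {w2}; ◇¬(q → p) there: w2:F. ✗
w2: successors {w2}; ◇¬(q → p) there: w2:F. ✗

∅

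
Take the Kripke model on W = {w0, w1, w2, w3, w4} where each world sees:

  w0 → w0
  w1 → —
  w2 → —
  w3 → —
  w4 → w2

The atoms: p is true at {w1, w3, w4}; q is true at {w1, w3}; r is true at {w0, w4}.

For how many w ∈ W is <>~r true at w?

w0: successors {w0}; ~r there: w0:F. ✗
w1: no successors, so <>~r fails. ✗
w2: no successors, so <>~r fails. ✗
w3: no successors, so <>~r fails. ✗
w4: successors {w2}; ~r there: w2:T. ✓
Satisfying worlds: {w4}.

1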